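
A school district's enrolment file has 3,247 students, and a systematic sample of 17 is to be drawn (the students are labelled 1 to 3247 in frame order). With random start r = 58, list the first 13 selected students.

k = N/n = 3247/17 = 191
student 1: 58
student 2: 58 + 191 = 249
student 3: 249 + 191 = 440
student 4: 440 + 191 = 631
student 5: 631 + 191 = 822
student 6: 822 + 191 = 1013
student 7: 1013 + 191 = 1204
student 8: 1204 + 191 = 1395
student 9: 1395 + 191 = 1586
student 10: 1586 + 191 = 1777
student 11: 1777 + 191 = 1968
student 12: 1968 + 191 = 2159
student 13: 2159 + 191 = 2350

58, 249, 440, 631, 822, 1013, 1204, 1395, 1586, 1777, 1968, 2159, 2350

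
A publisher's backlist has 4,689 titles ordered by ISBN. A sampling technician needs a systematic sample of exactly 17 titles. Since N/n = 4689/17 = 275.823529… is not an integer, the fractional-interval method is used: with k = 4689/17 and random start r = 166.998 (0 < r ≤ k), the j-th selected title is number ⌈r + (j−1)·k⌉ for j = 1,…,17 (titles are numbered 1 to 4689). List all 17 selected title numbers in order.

j=1: r + 0k = 166.998 → ⌈·⌉ = 167
j=2: r + 1k = 442.821529… → ⌈·⌉ = 443
j=3: r + 2k = 718.645058… → ⌈·⌉ = 719
j=4: r + 3k = 994.468588… → ⌈·⌉ = 995
j=5: r + 4k = 1270.292117… → ⌈·⌉ = 1271
j=6: r + 5k = 1546.115647… → ⌈·⌉ = 1547
j=7: r + 6k = 1821.939176… → ⌈·⌉ = 1822
j=8: r + 7k = 2097.762705… → ⌈·⌉ = 2098
j=9: r + 8k = 2373.586235… → ⌈·⌉ = 2374
j=10: r + 9k = 2649.409764… → ⌈·⌉ = 2650
j=11: r + 10k = 2925.233294… → ⌈·⌉ = 2926
j=12: r + 11k = 3201.056823… → ⌈·⌉ = 3202
j=13: r + 12k = 3476.880352… → ⌈·⌉ = 3477
j=14: r + 13k = 3752.703882… → ⌈·⌉ = 3753
j=15: r + 14k = 4028.527411… → ⌈·⌉ = 4029
j=16: r + 15k = 4304.350941… → ⌈·⌉ = 4305
j=17: r + 16k = 4580.174470… → ⌈·⌉ = 4581

167, 443, 719, 995, 1271, 1547, 1822, 2098, 2374, 2650, 2926, 3202, 3477, 3753, 4029, 4305, 4581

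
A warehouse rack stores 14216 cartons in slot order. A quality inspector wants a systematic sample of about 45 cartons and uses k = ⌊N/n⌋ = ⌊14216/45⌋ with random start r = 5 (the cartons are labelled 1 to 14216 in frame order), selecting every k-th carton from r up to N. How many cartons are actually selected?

k = ⌊14216/45⌋ = 315
Achieved size = ⌊(14216 − 5)/315⌋ + 1 = ⌊14211/315⌋ + 1 = 45 + 1 = 46
(last selection: 5 + 45×315 = 14180 ≤ 14216; next would be 14495 > 14216)

46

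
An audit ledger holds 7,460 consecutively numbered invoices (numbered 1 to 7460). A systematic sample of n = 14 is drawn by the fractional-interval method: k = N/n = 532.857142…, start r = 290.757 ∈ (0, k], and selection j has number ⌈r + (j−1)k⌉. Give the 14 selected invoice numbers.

j=1: r + 0k = 290.757 → ⌈·⌉ = 291
j=2: r + 1k = 823.614142… → ⌈·⌉ = 824
j=3: r + 2k = 1356.471285… → ⌈·⌉ = 1357
j=4: r + 3k = 1889.328428… → ⌈·⌉ = 1890
j=5: r + 4k = 2422.185571… → ⌈·⌉ = 2423
j=6: r + 5k = 2955.042714… → ⌈·⌉ = 2956
j=7: r + 6k = 3487.899857… → ⌈·⌉ = 3488
j=8: r + 7k = 4020.757 → ⌈·⌉ = 4021
j=9: r + 8k = 4553.614142… → ⌈·⌉ = 4554
j=10: r + 9k = 5086.471285… → ⌈·⌉ = 5087
j=11: r + 10k = 5619.328428… → ⌈·⌉ = 5620
j=12: r + 11k = 6152.185571… → ⌈·⌉ = 6153
j=13: r + 12k = 6685.042714… → ⌈·⌉ = 6686
j=14: r + 13k = 7217.899857… → ⌈·⌉ = 7218

291, 824, 1357, 1890, 2423, 2956, 3488, 4021, 4554, 5087, 5620, 6153, 6686, 7218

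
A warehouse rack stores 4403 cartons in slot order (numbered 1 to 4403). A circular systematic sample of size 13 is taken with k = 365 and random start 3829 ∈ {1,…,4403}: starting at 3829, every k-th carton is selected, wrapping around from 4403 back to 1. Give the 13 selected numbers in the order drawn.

3829, 4194, 156, 521, 886, 1251, 1616, 1981, 2346, 2711, 3076, 3441, 3806

Selection 1: 3829
Selection 2: 3829 + 365 = 4194
Selection 3: 4194 + 365 = 4559 → 4559 − 4403 = 156
Selection 4: 156 + 365 = 521
Selection 5: 521 + 365 = 886
Selection 6: 886 + 365 = 1251
Selection 7: 1251 + 365 = 1616
Selection 8: 1616 + 365 = 1981
Selection 9: 1981 + 365 = 2346
Selection 10: 2346 + 365 = 2711
Selection 11: 2711 + 365 = 3076
Selection 12: 3076 + 365 = 3441
Selection 13: 3441 + 365 = 3806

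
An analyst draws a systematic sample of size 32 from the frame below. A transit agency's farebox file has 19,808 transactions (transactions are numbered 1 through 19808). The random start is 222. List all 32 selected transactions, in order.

222, 841, 1460, 2079, 2698, 3317, 3936, 4555, 5174, 5793, 6412, 7031, 7650, 8269, 8888, 9507, 10126, 10745, 11364, 11983, 12602, 13221, 13840, 14459, 15078, 15697, 16316, 16935, 17554, 18173, 18792, 19411

k = N/n = 19808/32 = 619
transaction 1: 222
transaction 2: 222 + 619 = 841
transaction 3: 841 + 619 = 1460
transaction 4: 1460 + 619 = 2079
transaction 5: 2079 + 619 = 2698
transaction 6: 2698 + 619 = 3317
transaction 7: 3317 + 619 = 3936
transaction 8: 3936 + 619 = 4555
transaction 9: 4555 + 619 = 5174
transaction 10: 5174 + 619 = 5793
transaction 11: 5793 + 619 = 6412
transaction 12: 6412 + 619 = 7031
transaction 13: 7031 + 619 = 7650
transaction 14: 7650 + 619 = 8269
transaction 15: 8269 + 619 = 8888
transaction 16: 8888 + 619 = 9507
transaction 17: 9507 + 619 = 10126
transaction 18: 10126 + 619 = 10745
transaction 19: 10745 + 619 = 11364
transaction 20: 11364 + 619 = 11983
transaction 21: 11983 + 619 = 12602
transaction 22: 12602 + 619 = 13221
transaction 23: 13221 + 619 = 13840
transaction 24: 13840 + 619 = 14459
transaction 25: 14459 + 619 = 15078
transaction 26: 15078 + 619 = 15697
transaction 27: 15697 + 619 = 16316
transaction 28: 16316 + 619 = 16935
transaction 29: 16935 + 619 = 17554
transaction 30: 17554 + 619 = 18173
transaction 31: 18173 + 619 = 18792
transaction 32: 18792 + 619 = 19411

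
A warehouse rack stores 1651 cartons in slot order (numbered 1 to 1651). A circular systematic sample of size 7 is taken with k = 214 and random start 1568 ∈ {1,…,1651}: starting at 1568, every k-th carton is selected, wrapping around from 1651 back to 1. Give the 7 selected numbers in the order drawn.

1568, 131, 345, 559, 773, 987, 1201

Selection 1: 1568
Selection 2: 1568 + 214 = 1782 → 1782 − 1651 = 131
Selection 3: 131 + 214 = 345
Selection 4: 345 + 214 = 559
Selection 5: 559 + 214 = 773
Selection 6: 773 + 214 = 987
Selection 7: 987 + 214 = 1201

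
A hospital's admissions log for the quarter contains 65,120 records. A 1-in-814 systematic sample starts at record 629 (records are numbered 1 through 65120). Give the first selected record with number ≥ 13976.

14467

k = 814
Steps past start: ⌈(13976 − 629)/814⌉ = ⌈13347/814⌉ = 17
Selected record: 629 + 17×814 = 14467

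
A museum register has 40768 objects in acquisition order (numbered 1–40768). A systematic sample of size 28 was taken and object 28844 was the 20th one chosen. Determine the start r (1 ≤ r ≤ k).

k = 40768/28 = 1456
r = 28844 − (20−1)×1456 = 28844 − 27664 = 1180

1180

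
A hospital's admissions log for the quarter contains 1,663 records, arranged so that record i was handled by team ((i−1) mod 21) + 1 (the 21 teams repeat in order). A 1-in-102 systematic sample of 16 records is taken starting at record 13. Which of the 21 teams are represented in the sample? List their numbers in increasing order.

Consecutive selections differ by k = 102, so their team numbers differ by 102 mod 21 = 18.
gcd(102, 21) = 3, so the sample visits 21/3 = 7 distinct residues mod 21.
Start 13 is team 13; the teams hit are 1, 4, 7, 10, 13, 16, 19.

1, 4, 7, 10, 13, 16, 19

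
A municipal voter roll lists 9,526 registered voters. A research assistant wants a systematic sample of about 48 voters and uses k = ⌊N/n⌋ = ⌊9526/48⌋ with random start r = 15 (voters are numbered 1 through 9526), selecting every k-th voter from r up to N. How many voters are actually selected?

k = ⌊9526/48⌋ = 198
Achieved size = ⌊(9526 − 15)/198⌋ + 1 = ⌊9511/198⌋ + 1 = 48 + 1 = 49
(last selection: 15 + 48×198 = 9519 ≤ 9526; next would be 9717 > 9526)

49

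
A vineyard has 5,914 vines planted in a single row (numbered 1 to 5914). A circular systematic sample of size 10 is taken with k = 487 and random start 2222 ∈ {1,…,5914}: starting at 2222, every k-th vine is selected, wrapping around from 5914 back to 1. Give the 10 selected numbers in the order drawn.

Selection 1: 2222
Selection 2: 2222 + 487 = 2709
Selection 3: 2709 + 487 = 3196
Selection 4: 3196 + 487 = 3683
Selection 5: 3683 + 487 = 4170
Selection 6: 4170 + 487 = 4657
Selection 7: 4657 + 487 = 5144
Selection 8: 5144 + 487 = 5631
Selection 9: 5631 + 487 = 6118 → 6118 − 5914 = 204
Selection 10: 204 + 487 = 691

2222, 2709, 3196, 3683, 4170, 4657, 5144, 5631, 204, 691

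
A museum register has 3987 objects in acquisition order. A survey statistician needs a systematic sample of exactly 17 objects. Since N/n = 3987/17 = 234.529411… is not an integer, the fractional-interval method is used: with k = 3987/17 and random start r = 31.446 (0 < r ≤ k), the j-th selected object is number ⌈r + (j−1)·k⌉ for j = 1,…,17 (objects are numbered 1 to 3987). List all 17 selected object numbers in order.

j=1: r + 0k = 31.446 → ⌈·⌉ = 32
j=2: r + 1k = 265.975411… → ⌈·⌉ = 266
j=3: r + 2k = 500.504823… → ⌈·⌉ = 501
j=4: r + 3k = 735.034235… → ⌈·⌉ = 736
j=5: r + 4k = 969.563647… → ⌈·⌉ = 970
j=6: r + 5k = 1204.093058… → ⌈·⌉ = 1205
j=7: r + 6k = 1438.622470… → ⌈·⌉ = 1439
j=8: r + 7k = 1673.151882… → ⌈·⌉ = 1674
j=9: r + 8k = 1907.681294… → ⌈·⌉ = 1908
j=10: r + 9k = 2142.210705… → ⌈·⌉ = 2143
j=11: r + 10k = 2376.740117… → ⌈·⌉ = 2377
j=12: r + 11k = 2611.269529… → ⌈·⌉ = 2612
j=13: r + 12k = 2845.798941… → ⌈·⌉ = 2846
j=14: r + 13k = 3080.328352… → ⌈·⌉ = 3081
j=15: r + 14k = 3314.857764… → ⌈·⌉ = 3315
j=16: r + 15k = 3549.387176… → ⌈·⌉ = 3550
j=17: r + 16k = 3783.916588… → ⌈·⌉ = 3784

32, 266, 501, 736, 970, 1205, 1439, 1674, 1908, 2143, 2377, 2612, 2846, 3081, 3315, 3550, 3784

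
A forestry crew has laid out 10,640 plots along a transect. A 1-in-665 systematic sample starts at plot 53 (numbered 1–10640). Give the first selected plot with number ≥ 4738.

5373

k = 665
Steps past start: ⌈(4738 − 53)/665⌉ = ⌈4685/665⌉ = 8
Selected plot: 53 + 8×665 = 5373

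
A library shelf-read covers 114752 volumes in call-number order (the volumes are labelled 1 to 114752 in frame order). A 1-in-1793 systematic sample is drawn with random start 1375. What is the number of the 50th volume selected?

89232

k = 1793
50th selection = r + (50−1)·k = 1375 + 49×1793 = 1375 + 87857 = 89232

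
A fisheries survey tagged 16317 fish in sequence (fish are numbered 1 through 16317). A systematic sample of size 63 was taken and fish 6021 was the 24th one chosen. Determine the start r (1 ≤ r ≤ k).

k = 16317/63 = 259
r = 6021 − (24−1)×259 = 6021 − 5957 = 64

64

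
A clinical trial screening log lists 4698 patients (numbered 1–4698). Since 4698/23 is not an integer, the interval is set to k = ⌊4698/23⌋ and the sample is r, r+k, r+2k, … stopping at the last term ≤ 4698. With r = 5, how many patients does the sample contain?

k = ⌊4698/23⌋ = 204
Achieved size = ⌊(4698 − 5)/204⌋ + 1 = ⌊4693/204⌋ + 1 = 23 + 1 = 24
(last selection: 5 + 23×204 = 4697 ≤ 4698; next would be 4901 > 4698)

24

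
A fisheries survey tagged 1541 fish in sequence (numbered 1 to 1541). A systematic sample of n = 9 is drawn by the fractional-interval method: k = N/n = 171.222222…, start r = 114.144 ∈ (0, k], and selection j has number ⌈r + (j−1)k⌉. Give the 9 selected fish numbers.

115, 286, 457, 628, 800, 971, 1142, 1313, 1484

j=1: r + 0k = 114.144 → ⌈·⌉ = 115
j=2: r + 1k = 285.366222… → ⌈·⌉ = 286
j=3: r + 2k = 456.588444… → ⌈·⌉ = 457
j=4: r + 3k = 627.810666… → ⌈·⌉ = 628
j=5: r + 4k = 799.032888… → ⌈·⌉ = 800
j=6: r + 5k = 970.255111… → ⌈·⌉ = 971
j=7: r + 6k = 1141.477333… → ⌈·⌉ = 1142
j=8: r + 7k = 1312.699555… → ⌈·⌉ = 1313
j=9: r + 8k = 1483.921777… → ⌈·⌉ = 1484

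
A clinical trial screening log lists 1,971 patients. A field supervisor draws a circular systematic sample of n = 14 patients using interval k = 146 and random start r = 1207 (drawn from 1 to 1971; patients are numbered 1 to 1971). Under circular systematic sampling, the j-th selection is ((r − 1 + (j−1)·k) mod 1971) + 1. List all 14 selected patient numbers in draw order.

1207, 1353, 1499, 1645, 1791, 1937, 112, 258, 404, 550, 696, 842, 988, 1134

Selection 1: 1207
Selection 2: 1207 + 146 = 1353
Selection 3: 1353 + 146 = 1499
Selection 4: 1499 + 146 = 1645
Selection 5: 1645 + 146 = 1791
Selection 6: 1791 + 146 = 1937
Selection 7: 1937 + 146 = 2083 → 2083 − 1971 = 112
Selection 8: 112 + 146 = 258
Selection 9: 258 + 146 = 404
Selection 10: 404 + 146 = 550
Selection 11: 550 + 146 = 696
Selection 12: 696 + 146 = 842
Selection 13: 842 + 146 = 988
Selection 14: 988 + 146 = 1134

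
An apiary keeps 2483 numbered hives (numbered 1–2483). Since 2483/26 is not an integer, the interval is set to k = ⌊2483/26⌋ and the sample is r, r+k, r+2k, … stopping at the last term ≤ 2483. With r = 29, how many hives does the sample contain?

26

k = ⌊2483/26⌋ = 95
Achieved size = ⌊(2483 − 29)/95⌋ + 1 = ⌊2454/95⌋ + 1 = 25 + 1 = 26
(last selection: 29 + 25×95 = 2404 ≤ 2483; next would be 2499 > 2483)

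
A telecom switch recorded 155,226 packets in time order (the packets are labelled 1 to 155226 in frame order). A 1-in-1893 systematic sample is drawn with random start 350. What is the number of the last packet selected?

153683

k = 1893
82nd selection = r + (82−1)·k = 350 + 81×1893 = 350 + 153333 = 153683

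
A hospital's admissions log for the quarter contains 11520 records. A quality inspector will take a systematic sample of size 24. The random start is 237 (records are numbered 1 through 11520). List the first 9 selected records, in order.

k = N/n = 11520/24 = 480
record 1: 237
record 2: 237 + 480 = 717
record 3: 717 + 480 = 1197
record 4: 1197 + 480 = 1677
record 5: 1677 + 480 = 2157
record 6: 2157 + 480 = 2637
record 7: 2637 + 480 = 3117
record 8: 3117 + 480 = 3597
record 9: 3597 + 480 = 4077

237, 717, 1197, 1677, 2157, 2637, 3117, 3597, 4077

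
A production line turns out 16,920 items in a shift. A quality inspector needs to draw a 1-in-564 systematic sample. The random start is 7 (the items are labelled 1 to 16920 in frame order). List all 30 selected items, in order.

7, 571, 1135, 1699, 2263, 2827, 3391, 3955, 4519, 5083, 5647, 6211, 6775, 7339, 7903, 8467, 9031, 9595, 10159, 10723, 11287, 11851, 12415, 12979, 13543, 14107, 14671, 15235, 15799, 16363

item 1: 7
item 2: 7 + 564 = 571
item 3: 571 + 564 = 1135
item 4: 1135 + 564 = 1699
item 5: 1699 + 564 = 2263
item 6: 2263 + 564 = 2827
item 7: 2827 + 564 = 3391
item 8: 3391 + 564 = 3955
item 9: 3955 + 564 = 4519
item 10: 4519 + 564 = 5083
item 11: 5083 + 564 = 5647
item 12: 5647 + 564 = 6211
item 13: 6211 + 564 = 6775
item 14: 6775 + 564 = 7339
item 15: 7339 + 564 = 7903
item 16: 7903 + 564 = 8467
item 17: 8467 + 564 = 9031
item 18: 9031 + 564 = 9595
item 19: 9595 + 564 = 10159
item 20: 10159 + 564 = 10723
item 21: 10723 + 564 = 11287
item 22: 11287 + 564 = 11851
item 23: 11851 + 564 = 12415
item 24: 12415 + 564 = 12979
item 25: 12979 + 564 = 13543
item 26: 13543 + 564 = 14107
item 27: 14107 + 564 = 14671
item 28: 14671 + 564 = 15235
item 29: 15235 + 564 = 15799
item 30: 15799 + 564 = 16363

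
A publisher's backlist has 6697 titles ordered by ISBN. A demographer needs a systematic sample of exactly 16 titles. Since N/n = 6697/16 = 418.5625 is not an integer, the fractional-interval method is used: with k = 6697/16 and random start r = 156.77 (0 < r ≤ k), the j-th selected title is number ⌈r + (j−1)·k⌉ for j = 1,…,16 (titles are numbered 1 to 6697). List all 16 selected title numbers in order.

157, 576, 994, 1413, 1832, 2250, 2669, 3087, 3506, 3924, 4343, 4761, 5180, 5599, 6017, 6436

j=1: r + 0k = 156.77 → ⌈·⌉ = 157
j=2: r + 1k = 575.3325 → ⌈·⌉ = 576
j=3: r + 2k = 993.895 → ⌈·⌉ = 994
j=4: r + 3k = 1412.4575 → ⌈·⌉ = 1413
j=5: r + 4k = 1831.02 → ⌈·⌉ = 1832
j=6: r + 5k = 2249.5825 → ⌈·⌉ = 2250
j=7: r + 6k = 2668.145 → ⌈·⌉ = 2669
j=8: r + 7k = 3086.7075 → ⌈·⌉ = 3087
j=9: r + 8k = 3505.27 → ⌈·⌉ = 3506
j=10: r + 9k = 3923.8325 → ⌈·⌉ = 3924
j=11: r + 10k = 4342.395 → ⌈·⌉ = 4343
j=12: r + 11k = 4760.9575 → ⌈·⌉ = 4761
j=13: r + 12k = 5179.52 → ⌈·⌉ = 5180
j=14: r + 13k = 5598.0825 → ⌈·⌉ = 5599
j=15: r + 14k = 6016.645 → ⌈·⌉ = 6017
j=16: r + 15k = 6435.2075 → ⌈·⌉ = 6436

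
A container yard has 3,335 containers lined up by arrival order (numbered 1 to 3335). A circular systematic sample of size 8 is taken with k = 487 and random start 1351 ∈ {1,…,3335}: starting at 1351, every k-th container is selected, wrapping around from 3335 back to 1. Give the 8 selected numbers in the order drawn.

1351, 1838, 2325, 2812, 3299, 451, 938, 1425

Selection 1: 1351
Selection 2: 1351 + 487 = 1838
Selection 3: 1838 + 487 = 2325
Selection 4: 2325 + 487 = 2812
Selection 5: 2812 + 487 = 3299
Selection 6: 3299 + 487 = 3786 → 3786 − 3335 = 451
Selection 7: 451 + 487 = 938
Selection 8: 938 + 487 = 1425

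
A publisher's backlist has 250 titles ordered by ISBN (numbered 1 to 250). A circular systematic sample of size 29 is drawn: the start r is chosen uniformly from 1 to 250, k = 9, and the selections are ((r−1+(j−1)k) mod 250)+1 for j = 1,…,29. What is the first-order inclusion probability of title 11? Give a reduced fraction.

For each position j, as r ranges over 1…250 the j-th selection hits every title exactly once, so title 11 is selected for exactly 29 of the 250 starts.
Inclusion probability = 29/250.

29/250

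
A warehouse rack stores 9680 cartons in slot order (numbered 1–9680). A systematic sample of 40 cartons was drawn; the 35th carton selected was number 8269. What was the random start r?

41

k = 9680/40 = 242
r = 8269 − (35−1)×242 = 8269 − 8228 = 41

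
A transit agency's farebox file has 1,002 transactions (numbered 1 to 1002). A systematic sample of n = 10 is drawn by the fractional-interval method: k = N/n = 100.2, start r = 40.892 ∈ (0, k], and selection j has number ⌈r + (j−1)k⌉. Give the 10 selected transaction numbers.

j=1: r + 0k = 40.892 → ⌈·⌉ = 41
j=2: r + 1k = 141.092 → ⌈·⌉ = 142
j=3: r + 2k = 241.292 → ⌈·⌉ = 242
j=4: r + 3k = 341.492 → ⌈·⌉ = 342
j=5: r + 4k = 441.692 → ⌈·⌉ = 442
j=6: r + 5k = 541.892 → ⌈·⌉ = 542
j=7: r + 6k = 642.092 → ⌈·⌉ = 643
j=8: r + 7k = 742.292 → ⌈·⌉ = 743
j=9: r + 8k = 842.492 → ⌈·⌉ = 843
j=10: r + 9k = 942.692 → ⌈·⌉ = 943

41, 142, 242, 342, 442, 542, 643, 743, 843, 943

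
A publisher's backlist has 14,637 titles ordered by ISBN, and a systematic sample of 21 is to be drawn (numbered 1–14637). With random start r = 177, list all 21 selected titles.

k = N/n = 14637/21 = 697
title 1: 177
title 2: 177 + 697 = 874
title 3: 874 + 697 = 1571
title 4: 1571 + 697 = 2268
title 5: 2268 + 697 = 2965
title 6: 2965 + 697 = 3662
title 7: 3662 + 697 = 4359
title 8: 4359 + 697 = 5056
title 9: 5056 + 697 = 5753
title 10: 5753 + 697 = 6450
title 11: 6450 + 697 = 7147
title 12: 7147 + 697 = 7844
title 13: 7844 + 697 = 8541
title 14: 8541 + 697 = 9238
title 15: 9238 + 697 = 9935
title 16: 9935 + 697 = 10632
title 17: 10632 + 697 = 11329
title 18: 11329 + 697 = 12026
title 19: 12026 + 697 = 12723
title 20: 12723 + 697 = 13420
title 21: 13420 + 697 = 14117

177, 874, 1571, 2268, 2965, 3662, 4359, 5056, 5753, 6450, 7147, 7844, 8541, 9238, 9935, 10632, 11329, 12026, 12723, 13420, 14117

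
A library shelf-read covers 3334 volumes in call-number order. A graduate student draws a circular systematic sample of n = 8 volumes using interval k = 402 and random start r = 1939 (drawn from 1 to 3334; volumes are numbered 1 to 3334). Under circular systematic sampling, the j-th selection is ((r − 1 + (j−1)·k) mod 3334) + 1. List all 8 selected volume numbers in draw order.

1939, 2341, 2743, 3145, 213, 615, 1017, 1419

Selection 1: 1939
Selection 2: 1939 + 402 = 2341
Selection 3: 2341 + 402 = 2743
Selection 4: 2743 + 402 = 3145
Selection 5: 3145 + 402 = 3547 → 3547 − 3334 = 213
Selection 6: 213 + 402 = 615
Selection 7: 615 + 402 = 1017
Selection 8: 1017 + 402 = 1419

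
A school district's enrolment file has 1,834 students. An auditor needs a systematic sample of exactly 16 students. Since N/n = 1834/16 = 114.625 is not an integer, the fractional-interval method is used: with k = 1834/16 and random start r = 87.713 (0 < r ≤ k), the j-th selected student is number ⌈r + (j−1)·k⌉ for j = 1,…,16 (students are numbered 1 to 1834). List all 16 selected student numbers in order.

j=1: r + 0k = 87.713 → ⌈·⌉ = 88
j=2: r + 1k = 202.338 → ⌈·⌉ = 203
j=3: r + 2k = 316.963 → ⌈·⌉ = 317
j=4: r + 3k = 431.588 → ⌈·⌉ = 432
j=5: r + 4k = 546.213 → ⌈·⌉ = 547
j=6: r + 5k = 660.838 → ⌈·⌉ = 661
j=7: r + 6k = 775.463 → ⌈·⌉ = 776
j=8: r + 7k = 890.088 → ⌈·⌉ = 891
j=9: r + 8k = 1004.713 → ⌈·⌉ = 1005
j=10: r + 9k = 1119.338 → ⌈·⌉ = 1120
j=11: r + 10k = 1233.963 → ⌈·⌉ = 1234
j=12: r + 11k = 1348.588 → ⌈·⌉ = 1349
j=13: r + 12k = 1463.213 → ⌈·⌉ = 1464
j=14: r + 13k = 1577.838 → ⌈·⌉ = 1578
j=15: r + 14k = 1692.463 → ⌈·⌉ = 1693
j=16: r + 15k = 1807.088 → ⌈·⌉ = 1808

88, 203, 317, 432, 547, 661, 776, 891, 1005, 1120, 1234, 1349, 1464, 1578, 1693, 1808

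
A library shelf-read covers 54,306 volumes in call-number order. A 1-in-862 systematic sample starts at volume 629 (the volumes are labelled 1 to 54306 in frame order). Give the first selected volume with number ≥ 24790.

25627

k = 862
Steps past start: ⌈(24790 − 629)/862⌉ = ⌈24161/862⌉ = 29
Selected volume: 629 + 29×862 = 25627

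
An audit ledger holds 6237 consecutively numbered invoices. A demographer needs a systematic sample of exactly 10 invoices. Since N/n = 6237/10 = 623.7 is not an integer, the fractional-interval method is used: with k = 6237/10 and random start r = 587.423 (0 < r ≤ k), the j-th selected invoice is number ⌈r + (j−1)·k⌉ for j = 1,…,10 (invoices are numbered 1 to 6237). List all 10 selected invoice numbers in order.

588, 1212, 1835, 2459, 3083, 3706, 4330, 4954, 5578, 6201

j=1: r + 0k = 587.423 → ⌈·⌉ = 588
j=2: r + 1k = 1211.123 → ⌈·⌉ = 1212
j=3: r + 2k = 1834.823 → ⌈·⌉ = 1835
j=4: r + 3k = 2458.523 → ⌈·⌉ = 2459
j=5: r + 4k = 3082.223 → ⌈·⌉ = 3083
j=6: r + 5k = 3705.923 → ⌈·⌉ = 3706
j=7: r + 6k = 4329.623 → ⌈·⌉ = 4330
j=8: r + 7k = 4953.323 → ⌈·⌉ = 4954
j=9: r + 8k = 5577.023 → ⌈·⌉ = 5578
j=10: r + 9k = 6200.723 → ⌈·⌉ = 6201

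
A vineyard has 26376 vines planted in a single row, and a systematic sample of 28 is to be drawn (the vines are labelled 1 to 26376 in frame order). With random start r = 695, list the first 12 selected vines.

695, 1637, 2579, 3521, 4463, 5405, 6347, 7289, 8231, 9173, 10115, 11057

k = N/n = 26376/28 = 942
vine 1: 695
vine 2: 695 + 942 = 1637
vine 3: 1637 + 942 = 2579
vine 4: 2579 + 942 = 3521
vine 5: 3521 + 942 = 4463
vine 6: 4463 + 942 = 5405
vine 7: 5405 + 942 = 6347
vine 8: 6347 + 942 = 7289
vine 9: 7289 + 942 = 8231
vine 10: 8231 + 942 = 9173
vine 11: 9173 + 942 = 10115
vine 12: 10115 + 942 = 11057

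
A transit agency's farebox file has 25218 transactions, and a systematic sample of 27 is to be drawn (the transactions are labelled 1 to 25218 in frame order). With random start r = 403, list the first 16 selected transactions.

403, 1337, 2271, 3205, 4139, 5073, 6007, 6941, 7875, 8809, 9743, 10677, 11611, 12545, 13479, 14413

k = N/n = 25218/27 = 934
transaction 1: 403
transaction 2: 403 + 934 = 1337
transaction 3: 1337 + 934 = 2271
transaction 4: 2271 + 934 = 3205
transaction 5: 3205 + 934 = 4139
transaction 6: 4139 + 934 = 5073
transaction 7: 5073 + 934 = 6007
transaction 8: 6007 + 934 = 6941
transaction 9: 6941 + 934 = 7875
transaction 10: 7875 + 934 = 8809
transaction 11: 8809 + 934 = 9743
transaction 12: 9743 + 934 = 10677
transaction 13: 10677 + 934 = 11611
transaction 14: 11611 + 934 = 12545
transaction 15: 12545 + 934 = 13479
transaction 16: 13479 + 934 = 14413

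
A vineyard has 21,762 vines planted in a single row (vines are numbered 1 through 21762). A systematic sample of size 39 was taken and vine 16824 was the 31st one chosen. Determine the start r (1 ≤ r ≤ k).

84

k = 21762/39 = 558
r = 16824 − (31−1)×558 = 16824 − 16740 = 84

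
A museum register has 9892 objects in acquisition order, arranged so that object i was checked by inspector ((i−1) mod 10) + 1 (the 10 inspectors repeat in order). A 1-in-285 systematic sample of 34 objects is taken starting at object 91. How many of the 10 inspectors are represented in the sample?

Consecutive selections differ by k = 285, so their inspector numbers differ by 285 mod 10 = 5.
gcd(285, 10) = 5, so the sample visits 10/5 = 2 distinct residues mod 10.
Start 91 is inspector 1; the inspectors hit are 1, 6.

2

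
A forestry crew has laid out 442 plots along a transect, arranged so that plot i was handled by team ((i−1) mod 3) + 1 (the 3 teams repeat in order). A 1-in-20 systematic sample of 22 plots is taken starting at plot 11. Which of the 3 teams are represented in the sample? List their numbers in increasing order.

Consecutive selections differ by k = 20, so their team numbers differ by 20 mod 3 = 2.
gcd(20, 3) = 1, so the sample visits 3/1 = 3 distinct residues mod 3.
Start 11 is team 2; the teams hit are 1, 2, 3.

1, 2, 3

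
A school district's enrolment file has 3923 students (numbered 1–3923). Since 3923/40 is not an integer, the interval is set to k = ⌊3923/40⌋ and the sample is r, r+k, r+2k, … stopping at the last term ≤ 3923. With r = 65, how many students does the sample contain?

k = ⌊3923/40⌋ = 98
Achieved size = ⌊(3923 − 65)/98⌋ + 1 = ⌊3858/98⌋ + 1 = 39 + 1 = 40
(last selection: 65 + 39×98 = 3887 ≤ 3923; next would be 3985 > 3923)

40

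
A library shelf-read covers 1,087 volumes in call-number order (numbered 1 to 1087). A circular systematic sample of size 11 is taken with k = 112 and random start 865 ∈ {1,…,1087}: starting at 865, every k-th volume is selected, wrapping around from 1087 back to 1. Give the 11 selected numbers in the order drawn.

Selection 1: 865
Selection 2: 865 + 112 = 977
Selection 3: 977 + 112 = 1089 → 1089 − 1087 = 2
Selection 4: 2 + 112 = 114
Selection 5: 114 + 112 = 226
Selection 6: 226 + 112 = 338
Selection 7: 338 + 112 = 450
Selection 8: 450 + 112 = 562
Selection 9: 562 + 112 = 674
Selection 10: 674 + 112 = 786
Selection 11: 786 + 112 = 898

865, 977, 2, 114, 226, 338, 450, 562, 674, 786, 898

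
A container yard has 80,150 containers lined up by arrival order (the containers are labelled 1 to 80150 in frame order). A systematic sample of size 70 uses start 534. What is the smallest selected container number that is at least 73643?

73814

k = 80150/70 = 1145
Steps past start: ⌈(73643 − 534)/1145⌉ = ⌈73109/1145⌉ = 64
Selected container: 534 + 64×1145 = 73814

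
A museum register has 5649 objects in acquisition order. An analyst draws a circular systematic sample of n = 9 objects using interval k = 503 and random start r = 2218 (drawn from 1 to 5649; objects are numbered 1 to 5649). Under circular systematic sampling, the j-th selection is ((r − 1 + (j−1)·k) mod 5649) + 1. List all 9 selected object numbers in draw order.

Selection 1: 2218
Selection 2: 2218 + 503 = 2721
Selection 3: 2721 + 503 = 3224
Selection 4: 3224 + 503 = 3727
Selection 5: 3727 + 503 = 4230
Selection 6: 4230 + 503 = 4733
Selection 7: 4733 + 503 = 5236
Selection 8: 5236 + 503 = 5739 → 5739 − 5649 = 90
Selection 9: 90 + 503 = 593

2218, 2721, 3224, 3727, 4230, 4733, 5236, 90, 593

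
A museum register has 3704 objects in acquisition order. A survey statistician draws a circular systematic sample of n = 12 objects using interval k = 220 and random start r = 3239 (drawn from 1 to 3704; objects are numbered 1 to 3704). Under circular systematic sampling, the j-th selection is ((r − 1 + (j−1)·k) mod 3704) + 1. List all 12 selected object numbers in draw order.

Selection 1: 3239
Selection 2: 3239 + 220 = 3459
Selection 3: 3459 + 220 = 3679
Selection 4: 3679 + 220 = 3899 → 3899 − 3704 = 195
Selection 5: 195 + 220 = 415
Selection 6: 415 + 220 = 635
Selection 7: 635 + 220 = 855
Selection 8: 855 + 220 = 1075
Selection 9: 1075 + 220 = 1295
Selection 10: 1295 + 220 = 1515
Selection 11: 1515 + 220 = 1735
Selection 12: 1735 + 220 = 1955

3239, 3459, 3679, 195, 415, 635, 855, 1075, 1295, 1515, 1735, 1955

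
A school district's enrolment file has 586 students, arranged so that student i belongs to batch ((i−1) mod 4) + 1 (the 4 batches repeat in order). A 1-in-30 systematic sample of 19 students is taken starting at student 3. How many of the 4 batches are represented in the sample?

Consecutive selections differ by k = 30, so their batch numbers differ by 30 mod 4 = 2.
gcd(30, 4) = 2, so the sample visits 4/2 = 2 distinct residues mod 4.
Start 3 is batch 3; the batches hit are 1, 3.

2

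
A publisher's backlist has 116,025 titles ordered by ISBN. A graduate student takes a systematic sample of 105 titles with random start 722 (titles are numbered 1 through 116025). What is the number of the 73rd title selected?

80282

k = 116025/105 = 1105
73rd selection = r + (73−1)·k = 722 + 72×1105 = 722 + 79560 = 80282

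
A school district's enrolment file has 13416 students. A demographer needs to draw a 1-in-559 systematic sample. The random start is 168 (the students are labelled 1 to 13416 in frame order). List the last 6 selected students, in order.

19th selection = 168 + 18×559 = 10230
20th: 10230 + 559 = 10789
21st: 10789 + 559 = 11348
22nd: 11348 + 559 = 11907
23rd: 11907 + 559 = 12466
24th: 12466 + 559 = 13025

10230, 10789, 11348, 11907, 12466, 13025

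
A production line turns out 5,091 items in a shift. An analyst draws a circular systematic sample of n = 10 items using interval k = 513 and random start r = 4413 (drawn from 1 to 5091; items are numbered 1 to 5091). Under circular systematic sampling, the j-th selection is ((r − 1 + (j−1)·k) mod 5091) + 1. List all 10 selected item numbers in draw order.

4413, 4926, 348, 861, 1374, 1887, 2400, 2913, 3426, 3939

Selection 1: 4413
Selection 2: 4413 + 513 = 4926
Selection 3: 4926 + 513 = 5439 → 5439 − 5091 = 348
Selection 4: 348 + 513 = 861
Selection 5: 861 + 513 = 1374
Selection 6: 1374 + 513 = 1887
Selection 7: 1887 + 513 = 2400
Selection 8: 2400 + 513 = 2913
Selection 9: 2913 + 513 = 3426
Selection 10: 3426 + 513 = 3939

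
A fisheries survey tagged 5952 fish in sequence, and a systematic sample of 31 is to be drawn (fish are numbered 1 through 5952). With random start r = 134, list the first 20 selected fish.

134, 326, 518, 710, 902, 1094, 1286, 1478, 1670, 1862, 2054, 2246, 2438, 2630, 2822, 3014, 3206, 3398, 3590, 3782

k = N/n = 5952/31 = 192
fish 1: 134
fish 2: 134 + 192 = 326
fish 3: 326 + 192 = 518
fish 4: 518 + 192 = 710
fish 5: 710 + 192 = 902
fish 6: 902 + 192 = 1094
fish 7: 1094 + 192 = 1286
fish 8: 1286 + 192 = 1478
fish 9: 1478 + 192 = 1670
fish 10: 1670 + 192 = 1862
fish 11: 1862 + 192 = 2054
fish 12: 2054 + 192 = 2246
fish 13: 2246 + 192 = 2438
fish 14: 2438 + 192 = 2630
fish 15: 2630 + 192 = 2822
fish 16: 2822 + 192 = 3014
fish 17: 3014 + 192 = 3206
fish 18: 3206 + 192 = 3398
fish 19: 3398 + 192 = 3590
fish 20: 3590 + 192 = 3782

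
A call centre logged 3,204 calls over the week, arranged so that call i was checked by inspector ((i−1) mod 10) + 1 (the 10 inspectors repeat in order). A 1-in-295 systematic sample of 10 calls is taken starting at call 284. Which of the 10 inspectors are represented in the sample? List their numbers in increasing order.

Consecutive selections differ by k = 295, so their inspector numbers differ by 295 mod 10 = 5.
gcd(295, 10) = 5, so the sample visits 10/5 = 2 distinct residues mod 10.
Start 284 is inspector 4; the inspectors hit are 4, 9.

4, 9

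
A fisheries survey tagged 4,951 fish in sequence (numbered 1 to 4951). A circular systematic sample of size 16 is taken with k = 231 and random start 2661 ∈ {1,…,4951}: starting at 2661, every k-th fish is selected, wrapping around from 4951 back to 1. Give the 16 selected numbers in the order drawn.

2661, 2892, 3123, 3354, 3585, 3816, 4047, 4278, 4509, 4740, 20, 251, 482, 713, 944, 1175

Selection 1: 2661
Selection 2: 2661 + 231 = 2892
Selection 3: 2892 + 231 = 3123
Selection 4: 3123 + 231 = 3354
Selection 5: 3354 + 231 = 3585
Selection 6: 3585 + 231 = 3816
Selection 7: 3816 + 231 = 4047
Selection 8: 4047 + 231 = 4278
Selection 9: 4278 + 231 = 4509
Selection 10: 4509 + 231 = 4740
Selection 11: 4740 + 231 = 4971 → 4971 − 4951 = 20
Selection 12: 20 + 231 = 251
Selection 13: 251 + 231 = 482
Selection 14: 482 + 231 = 713
Selection 15: 713 + 231 = 944
Selection 16: 944 + 231 = 1175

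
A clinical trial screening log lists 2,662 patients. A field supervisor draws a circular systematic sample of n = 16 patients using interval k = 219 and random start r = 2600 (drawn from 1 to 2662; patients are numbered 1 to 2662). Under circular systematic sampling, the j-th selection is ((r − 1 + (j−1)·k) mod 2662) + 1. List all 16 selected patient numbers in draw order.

Selection 1: 2600
Selection 2: 2600 + 219 = 2819 → 2819 − 2662 = 157
Selection 3: 157 + 219 = 376
Selection 4: 376 + 219 = 595
Selection 5: 595 + 219 = 814
Selection 6: 814 + 219 = 1033
Selection 7: 1033 + 219 = 1252
Selection 8: 1252 + 219 = 1471
Selection 9: 1471 + 219 = 1690
Selection 10: 1690 + 219 = 1909
Selection 11: 1909 + 219 = 2128
Selection 12: 2128 + 219 = 2347
Selection 13: 2347 + 219 = 2566
Selection 14: 2566 + 219 = 2785 → 2785 − 2662 = 123
Selection 15: 123 + 219 = 342
Selection 16: 342 + 219 = 561

2600, 157, 376, 595, 814, 1033, 1252, 1471, 1690, 1909, 2128, 2347, 2566, 123, 342, 561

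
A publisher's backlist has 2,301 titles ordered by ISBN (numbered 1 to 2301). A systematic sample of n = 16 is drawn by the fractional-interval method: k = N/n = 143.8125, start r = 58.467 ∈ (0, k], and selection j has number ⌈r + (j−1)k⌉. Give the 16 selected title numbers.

j=1: r + 0k = 58.467 → ⌈·⌉ = 59
j=2: r + 1k = 202.2795 → ⌈·⌉ = 203
j=3: r + 2k = 346.092 → ⌈·⌉ = 347
j=4: r + 3k = 489.9045 → ⌈·⌉ = 490
j=5: r + 4k = 633.717 → ⌈·⌉ = 634
j=6: r + 5k = 777.5295 → ⌈·⌉ = 778
j=7: r + 6k = 921.342 → ⌈·⌉ = 922
j=8: r + 7k = 1065.1545 → ⌈·⌉ = 1066
j=9: r + 8k = 1208.967 → ⌈·⌉ = 1209
j=10: r + 9k = 1352.7795 → ⌈·⌉ = 1353
j=11: r + 10k = 1496.592 → ⌈·⌉ = 1497
j=12: r + 11k = 1640.4045 → ⌈·⌉ = 1641
j=13: r + 12k = 1784.217 → ⌈·⌉ = 1785
j=14: r + 13k = 1928.0295 → ⌈·⌉ = 1929
j=15: r + 14k = 2071.842 → ⌈·⌉ = 2072
j=16: r + 15k = 2215.6545 → ⌈·⌉ = 2216

59, 203, 347, 490, 634, 778, 922, 1066, 1209, 1353, 1497, 1641, 1785, 1929, 2072, 2216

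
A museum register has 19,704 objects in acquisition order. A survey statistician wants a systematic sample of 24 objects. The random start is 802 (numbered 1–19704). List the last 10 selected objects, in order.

12296, 13117, 13938, 14759, 15580, 16401, 17222, 18043, 18864, 19685

k = N/n = 19704/24 = 821
15th selection = 802 + 14×821 = 12296
16th: 12296 + 821 = 13117
17th: 13117 + 821 = 13938
18th: 13938 + 821 = 14759
19th: 14759 + 821 = 15580
20th: 15580 + 821 = 16401
21st: 16401 + 821 = 17222
22nd: 17222 + 821 = 18043
23rd: 18043 + 821 = 18864
24th: 18864 + 821 = 19685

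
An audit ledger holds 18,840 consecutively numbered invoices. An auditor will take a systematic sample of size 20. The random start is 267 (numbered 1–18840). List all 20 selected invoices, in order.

k = N/n = 18840/20 = 942
invoice 1: 267
invoice 2: 267 + 942 = 1209
invoice 3: 1209 + 942 = 2151
invoice 4: 2151 + 942 = 3093
invoice 5: 3093 + 942 = 4035
invoice 6: 4035 + 942 = 4977
invoice 7: 4977 + 942 = 5919
invoice 8: 5919 + 942 = 6861
invoice 9: 6861 + 942 = 7803
invoice 10: 7803 + 942 = 8745
invoice 11: 8745 + 942 = 9687
invoice 12: 9687 + 942 = 10629
invoice 13: 10629 + 942 = 11571
invoice 14: 11571 + 942 = 12513
invoice 15: 12513 + 942 = 13455
invoice 16: 13455 + 942 = 14397
invoice 17: 14397 + 942 = 15339
invoice 18: 15339 + 942 = 16281
invoice 19: 16281 + 942 = 17223
invoice 20: 17223 + 942 = 18165

267, 1209, 2151, 3093, 4035, 4977, 5919, 6861, 7803, 8745, 9687, 10629, 11571, 12513, 13455, 14397, 15339, 16281, 17223, 18165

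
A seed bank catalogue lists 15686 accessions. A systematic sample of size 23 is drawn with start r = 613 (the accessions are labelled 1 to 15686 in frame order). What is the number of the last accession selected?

k = 15686/23 = 682
23rd selection = r + (23−1)·k = 613 + 22×682 = 613 + 15004 = 15617

15617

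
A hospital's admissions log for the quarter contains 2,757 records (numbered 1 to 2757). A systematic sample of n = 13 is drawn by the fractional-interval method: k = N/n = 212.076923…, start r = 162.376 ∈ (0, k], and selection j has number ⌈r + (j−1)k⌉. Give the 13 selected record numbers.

j=1: r + 0k = 162.376 → ⌈·⌉ = 163
j=2: r + 1k = 374.452923… → ⌈·⌉ = 375
j=3: r + 2k = 586.529846… → ⌈·⌉ = 587
j=4: r + 3k = 798.606769… → ⌈·⌉ = 799
j=5: r + 4k = 1010.683692… → ⌈·⌉ = 1011
j=6: r + 5k = 1222.760615… → ⌈·⌉ = 1223
j=7: r + 6k = 1434.837538… → ⌈·⌉ = 1435
j=8: r + 7k = 1646.914461… → ⌈·⌉ = 1647
j=9: r + 8k = 1858.991384… → ⌈·⌉ = 1859
j=10: r + 9k = 2071.068307… → ⌈·⌉ = 2072
j=11: r + 10k = 2283.145230… → ⌈·⌉ = 2284
j=12: r + 11k = 2495.222153… → ⌈·⌉ = 2496
j=13: r + 12k = 2707.299076… → ⌈·⌉ = 2708

163, 375, 587, 799, 1011, 1223, 1435, 1647, 1859, 2072, 2284, 2496, 2708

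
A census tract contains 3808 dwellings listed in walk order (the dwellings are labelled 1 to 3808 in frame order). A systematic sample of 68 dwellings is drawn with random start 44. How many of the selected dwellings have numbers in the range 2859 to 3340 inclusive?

8

k = 3808/68 = 56
First selection ≥ 2859: 44 + ⌈(2859−44)/56⌉·56 = 44 + 51×56 = 2900
Last selection ≤ 3340: 44 + ⌊(3340−44)/56⌋·56 = 44 + 58×56 = 3292
Count = 58 − 51 + 1 = 8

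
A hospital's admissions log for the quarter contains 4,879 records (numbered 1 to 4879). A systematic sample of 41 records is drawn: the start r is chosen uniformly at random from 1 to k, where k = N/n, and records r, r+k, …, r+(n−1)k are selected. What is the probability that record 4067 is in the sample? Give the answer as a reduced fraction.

k = 4879/41 = 119.
Record 4067 is selected iff r ≡ 4067 (mod 119); exactly one such r in {1,…,119}.
Inclusion probability = 1/119.

1/119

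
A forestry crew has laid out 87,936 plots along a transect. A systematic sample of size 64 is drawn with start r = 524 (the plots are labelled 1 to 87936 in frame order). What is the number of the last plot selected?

k = 87936/64 = 1374
64th selection = r + (64−1)·k = 524 + 63×1374 = 524 + 86562 = 87086

87086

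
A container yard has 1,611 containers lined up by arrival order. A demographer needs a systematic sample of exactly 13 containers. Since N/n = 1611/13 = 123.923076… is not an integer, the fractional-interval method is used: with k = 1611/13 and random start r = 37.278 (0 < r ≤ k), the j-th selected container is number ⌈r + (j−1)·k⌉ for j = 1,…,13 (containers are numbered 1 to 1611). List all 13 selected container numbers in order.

38, 162, 286, 410, 533, 657, 781, 905, 1029, 1153, 1277, 1401, 1525

j=1: r + 0k = 37.278 → ⌈·⌉ = 38
j=2: r + 1k = 161.201076… → ⌈·⌉ = 162
j=3: r + 2k = 285.124153… → ⌈·⌉ = 286
j=4: r + 3k = 409.047230… → ⌈·⌉ = 410
j=5: r + 4k = 532.970307… → ⌈·⌉ = 533
j=6: r + 5k = 656.893384… → ⌈·⌉ = 657
j=7: r + 6k = 780.816461… → ⌈·⌉ = 781
j=8: r + 7k = 904.739538… → ⌈·⌉ = 905
j=9: r + 8k = 1028.662615… → ⌈·⌉ = 1029
j=10: r + 9k = 1152.585692… → ⌈·⌉ = 1153
j=11: r + 10k = 1276.508769… → ⌈·⌉ = 1277
j=12: r + 11k = 1400.431846… → ⌈·⌉ = 1401
j=13: r + 12k = 1524.354923… → ⌈·⌉ = 1525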